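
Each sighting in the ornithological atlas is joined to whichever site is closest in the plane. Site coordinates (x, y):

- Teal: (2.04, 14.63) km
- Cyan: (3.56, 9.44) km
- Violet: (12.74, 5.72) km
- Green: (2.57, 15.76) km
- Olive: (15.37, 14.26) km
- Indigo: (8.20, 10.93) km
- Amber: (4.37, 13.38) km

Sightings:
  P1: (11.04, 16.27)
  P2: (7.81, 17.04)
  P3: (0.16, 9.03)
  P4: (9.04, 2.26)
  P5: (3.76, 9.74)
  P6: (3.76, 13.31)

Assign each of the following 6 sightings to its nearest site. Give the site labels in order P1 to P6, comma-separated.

P1 → Olive (d²=22.79)
P2 → Amber (d²=25.23)
P3 → Cyan (d²=11.73)
P4 → Violet (d²=25.66)
P5 → Cyan (d²=0.13)
P6 → Amber (d²=0.38)

Olive, Amber, Cyan, Violet, Cyan, Amber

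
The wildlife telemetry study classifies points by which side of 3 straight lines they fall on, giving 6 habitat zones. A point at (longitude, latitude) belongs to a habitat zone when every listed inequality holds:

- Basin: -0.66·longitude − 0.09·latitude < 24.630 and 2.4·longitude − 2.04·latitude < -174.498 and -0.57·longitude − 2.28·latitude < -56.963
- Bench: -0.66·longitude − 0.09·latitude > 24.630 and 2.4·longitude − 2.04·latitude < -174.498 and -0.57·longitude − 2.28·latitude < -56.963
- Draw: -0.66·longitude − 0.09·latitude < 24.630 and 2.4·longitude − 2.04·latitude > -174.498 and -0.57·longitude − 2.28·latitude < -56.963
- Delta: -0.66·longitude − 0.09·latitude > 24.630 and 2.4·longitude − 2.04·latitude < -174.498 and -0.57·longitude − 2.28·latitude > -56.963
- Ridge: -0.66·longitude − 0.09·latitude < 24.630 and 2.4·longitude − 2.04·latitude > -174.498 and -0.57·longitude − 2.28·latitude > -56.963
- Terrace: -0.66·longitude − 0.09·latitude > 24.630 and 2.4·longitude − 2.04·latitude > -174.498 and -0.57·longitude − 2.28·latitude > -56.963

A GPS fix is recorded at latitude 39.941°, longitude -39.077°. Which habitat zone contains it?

-0.66·-39.077 − 0.09·39.941 = 22.196, which is < 24.630
2.4·-39.077 − 2.04·39.941 = -175.264, which is < -174.498
-0.57·-39.077 − 2.28·39.941 = -68.792, which is < -56.963
This sign pattern matches Basin.

Basin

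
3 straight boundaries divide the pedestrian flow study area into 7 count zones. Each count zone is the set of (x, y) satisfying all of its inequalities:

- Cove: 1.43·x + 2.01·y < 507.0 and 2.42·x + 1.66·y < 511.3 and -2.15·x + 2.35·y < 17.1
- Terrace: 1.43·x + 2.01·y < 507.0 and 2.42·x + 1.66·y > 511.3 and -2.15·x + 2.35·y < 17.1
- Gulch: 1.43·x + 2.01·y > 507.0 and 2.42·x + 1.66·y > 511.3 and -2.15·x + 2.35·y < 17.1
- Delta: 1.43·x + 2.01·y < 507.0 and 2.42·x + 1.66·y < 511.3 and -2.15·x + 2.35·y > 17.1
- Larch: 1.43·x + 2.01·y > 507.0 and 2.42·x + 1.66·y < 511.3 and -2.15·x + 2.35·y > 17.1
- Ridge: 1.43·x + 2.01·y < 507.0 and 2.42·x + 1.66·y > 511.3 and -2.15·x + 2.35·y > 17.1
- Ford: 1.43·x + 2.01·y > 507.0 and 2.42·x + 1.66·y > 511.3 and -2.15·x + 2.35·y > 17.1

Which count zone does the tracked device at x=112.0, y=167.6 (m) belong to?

1.43·112.0 + 2.01·167.6 = 497.036, which is < 507.0
2.42·112.0 + 1.66·167.6 = 549.256, which is > 511.3
-2.15·112.0 + 2.35·167.6 = 153.060, which is > 17.1
This sign pattern matches Ridge.

Ridge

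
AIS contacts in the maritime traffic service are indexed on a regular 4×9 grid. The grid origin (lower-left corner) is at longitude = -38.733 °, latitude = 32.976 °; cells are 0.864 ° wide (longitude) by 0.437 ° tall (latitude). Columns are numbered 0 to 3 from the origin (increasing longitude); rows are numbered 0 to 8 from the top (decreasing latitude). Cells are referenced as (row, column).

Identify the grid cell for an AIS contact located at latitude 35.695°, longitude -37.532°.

(2, 1)

Column index: ⌊(-37.532 − -38.733) / 0.864⌋ = ⌊1.390⌋ = 1
Row offset from origin: ⌊(35.695 − 32.976) / 0.437⌋ = ⌊6.222⌋ = 6 → row 2 (counted from top)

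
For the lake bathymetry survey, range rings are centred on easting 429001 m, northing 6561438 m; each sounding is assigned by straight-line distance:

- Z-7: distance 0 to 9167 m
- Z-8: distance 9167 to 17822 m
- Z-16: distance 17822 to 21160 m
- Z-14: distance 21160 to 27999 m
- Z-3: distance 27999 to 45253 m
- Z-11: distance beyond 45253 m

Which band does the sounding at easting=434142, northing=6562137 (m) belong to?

Z-7

Distance = √((434142−429001)² + (6562137−6561438)²) = √(26429881.000 + 488601.000) = 5188.302 m.
0 ≤ 5188.302 < 9167 → Z-7.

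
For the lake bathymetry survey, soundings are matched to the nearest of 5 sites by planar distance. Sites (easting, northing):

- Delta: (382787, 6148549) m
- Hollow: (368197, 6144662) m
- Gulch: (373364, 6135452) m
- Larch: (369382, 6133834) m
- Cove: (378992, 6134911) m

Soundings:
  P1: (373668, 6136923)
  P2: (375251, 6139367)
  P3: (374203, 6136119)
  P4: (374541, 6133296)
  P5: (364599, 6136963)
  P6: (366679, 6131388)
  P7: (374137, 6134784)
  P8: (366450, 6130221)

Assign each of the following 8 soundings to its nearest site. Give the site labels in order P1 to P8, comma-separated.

P1 → Gulch (d²=2256257.00)
P2 → Gulch (d²=18887994.00)
P3 → Gulch (d²=1148810.00)
P4 → Gulch (d²=6033665.00)
P5 → Larch (d²=32667730.00)
P6 → Larch (d²=13289125.00)
P7 → Gulch (d²=1043753.00)
P8 → Larch (d²=21650393.00)

Gulch, Gulch, Gulch, Gulch, Larch, Larch, Gulch, Larch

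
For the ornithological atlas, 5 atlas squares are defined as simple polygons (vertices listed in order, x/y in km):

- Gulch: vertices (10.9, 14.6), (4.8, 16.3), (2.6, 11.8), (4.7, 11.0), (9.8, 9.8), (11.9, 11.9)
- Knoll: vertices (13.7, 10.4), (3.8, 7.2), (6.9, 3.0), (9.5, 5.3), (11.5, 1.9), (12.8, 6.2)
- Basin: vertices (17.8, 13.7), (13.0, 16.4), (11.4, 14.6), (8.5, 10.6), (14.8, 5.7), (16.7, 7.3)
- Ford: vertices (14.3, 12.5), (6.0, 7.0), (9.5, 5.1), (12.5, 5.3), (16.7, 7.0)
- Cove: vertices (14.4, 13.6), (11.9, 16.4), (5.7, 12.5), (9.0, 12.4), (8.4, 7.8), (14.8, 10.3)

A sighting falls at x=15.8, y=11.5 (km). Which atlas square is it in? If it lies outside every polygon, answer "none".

Basin

Cast a ray rightward from (15.8, 11.5). For each polygon, the edges (by vertex number in listed order) whose endpoints lie on opposite sides of y = 11.5, where each meets that height, and whether that is right or left of the point:
Gulch: 3–4 at x≈3.39 (left), 5–6 at x≈11.50 (left) → 0 crossings.
Knoll: no edge straddles that height → 0 crossings.
Basin: 3–4 at x≈9.15 (left), 6–1 at x≈17.42 (right) → 1 crossing.
Ford: 1–2 at x≈12.79 (left), 5–1 at x≈14.74 (left) → 0 crossings.
Cove: 4–5 at x≈8.88 (left), 6–1 at x≈14.65 (left) → 0 crossings.
Only Basin has an odd count, so the point is inside Basin.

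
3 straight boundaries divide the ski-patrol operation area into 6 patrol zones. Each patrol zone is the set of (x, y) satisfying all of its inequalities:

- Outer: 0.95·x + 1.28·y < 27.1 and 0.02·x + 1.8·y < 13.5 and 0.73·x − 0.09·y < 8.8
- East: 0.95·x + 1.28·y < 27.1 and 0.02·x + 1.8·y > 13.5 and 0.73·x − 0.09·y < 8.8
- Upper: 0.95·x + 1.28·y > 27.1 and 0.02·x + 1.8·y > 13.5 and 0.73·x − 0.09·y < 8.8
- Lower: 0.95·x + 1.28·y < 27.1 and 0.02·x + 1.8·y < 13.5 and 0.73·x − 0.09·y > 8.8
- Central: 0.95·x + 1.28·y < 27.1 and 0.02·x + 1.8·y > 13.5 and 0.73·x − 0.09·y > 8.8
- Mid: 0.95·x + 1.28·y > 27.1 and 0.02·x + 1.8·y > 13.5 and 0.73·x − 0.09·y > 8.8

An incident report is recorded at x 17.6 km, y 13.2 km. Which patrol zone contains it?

0.95·17.6 + 1.28·13.2 = 33.616, which is > 27.1
0.02·17.6 + 1.8·13.2 = 24.112, which is > 13.5
0.73·17.6 − 0.09·13.2 = 11.660, which is > 8.8
This sign pattern matches Mid.

Mid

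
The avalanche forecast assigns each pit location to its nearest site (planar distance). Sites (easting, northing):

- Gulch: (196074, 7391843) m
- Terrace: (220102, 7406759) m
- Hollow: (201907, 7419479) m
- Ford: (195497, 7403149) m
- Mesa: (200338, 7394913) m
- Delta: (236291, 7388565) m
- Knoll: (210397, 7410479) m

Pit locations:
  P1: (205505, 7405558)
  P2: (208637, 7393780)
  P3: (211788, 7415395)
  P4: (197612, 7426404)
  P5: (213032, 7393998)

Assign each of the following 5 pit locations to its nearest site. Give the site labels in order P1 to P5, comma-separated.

Knoll, Mesa, Knoll, Hollow, Mesa

P1 → Knoll (d²=48147905.00)
P2 → Mesa (d²=70157090.00)
P3 → Knoll (d²=26101937.00)
P4 → Hollow (d²=66402650.00)
P5 → Mesa (d²=161974861.00)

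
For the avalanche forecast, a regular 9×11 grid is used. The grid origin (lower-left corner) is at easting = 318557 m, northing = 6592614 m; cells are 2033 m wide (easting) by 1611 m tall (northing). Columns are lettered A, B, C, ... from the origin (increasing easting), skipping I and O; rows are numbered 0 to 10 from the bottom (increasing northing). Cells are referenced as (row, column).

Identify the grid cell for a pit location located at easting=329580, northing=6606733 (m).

(8, F)

Column index: ⌊(329580 − 318557) / 2033⌋ = ⌊5.422⌋ = 5 → column F
Row offset from origin: ⌊(6606733 − 6592614) / 1611⌋ = ⌊8.764⌋ = 8 → row 8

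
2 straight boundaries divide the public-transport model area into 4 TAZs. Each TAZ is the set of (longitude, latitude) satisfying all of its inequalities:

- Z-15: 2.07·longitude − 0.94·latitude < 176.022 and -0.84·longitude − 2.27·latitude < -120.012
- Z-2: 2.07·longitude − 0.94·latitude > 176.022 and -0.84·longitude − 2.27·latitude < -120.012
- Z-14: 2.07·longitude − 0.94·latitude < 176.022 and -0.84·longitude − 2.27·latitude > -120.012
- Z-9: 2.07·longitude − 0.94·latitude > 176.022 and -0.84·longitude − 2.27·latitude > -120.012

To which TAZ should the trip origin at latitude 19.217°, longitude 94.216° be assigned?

2.07·94.216 − 0.94·19.217 = 176.963, which is > 176.022
-0.84·94.216 − 2.27·19.217 = -122.764, which is < -120.012
This sign pattern matches Z-2.

Z-2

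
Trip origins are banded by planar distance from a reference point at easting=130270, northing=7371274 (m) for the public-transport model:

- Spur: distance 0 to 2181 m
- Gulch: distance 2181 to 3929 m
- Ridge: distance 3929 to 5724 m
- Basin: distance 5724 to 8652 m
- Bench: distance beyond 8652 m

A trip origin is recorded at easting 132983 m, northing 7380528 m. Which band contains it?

Distance = √((132983−130270)² + (7380528−7371274)²) = √(7360369.000 + 85636516.000) = 9643.489 m.
8652 ≤ 9643.489 < ∞ → Bench.

Bench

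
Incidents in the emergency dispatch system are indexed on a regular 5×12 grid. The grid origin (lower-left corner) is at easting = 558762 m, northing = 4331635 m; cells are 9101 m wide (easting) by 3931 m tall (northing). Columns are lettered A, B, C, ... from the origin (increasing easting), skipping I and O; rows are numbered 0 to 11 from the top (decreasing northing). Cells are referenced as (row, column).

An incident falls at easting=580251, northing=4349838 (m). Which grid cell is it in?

(7, C)

Column index: ⌊(580251 − 558762) / 9101⌋ = ⌊2.361⌋ = 2 → column C
Row offset from origin: ⌊(4349838 − 4331635) / 3931⌋ = ⌊4.631⌋ = 4 → row 7 (counted from top)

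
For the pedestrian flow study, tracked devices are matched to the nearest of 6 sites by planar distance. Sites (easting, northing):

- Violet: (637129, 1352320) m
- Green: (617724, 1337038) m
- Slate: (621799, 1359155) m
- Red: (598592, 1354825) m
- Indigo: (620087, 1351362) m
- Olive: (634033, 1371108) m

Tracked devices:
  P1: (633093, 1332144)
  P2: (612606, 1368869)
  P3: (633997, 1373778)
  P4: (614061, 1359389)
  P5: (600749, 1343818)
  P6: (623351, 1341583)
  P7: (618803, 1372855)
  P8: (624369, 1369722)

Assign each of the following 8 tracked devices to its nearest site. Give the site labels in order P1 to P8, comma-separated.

P1 → Green (d²=260157397.00)
P2 → Slate (d²=178873045.00)
P3 → Olive (d²=7130196.00)
P4 → Slate (d²=59931400.00)
P5 → Red (d²=125806698.00)
P6 → Green (d²=52320154.00)
P7 → Slate (d²=196666016.00)
P8 → Olive (d²=95313892.00)

Green, Slate, Olive, Slate, Red, Green, Slate, Olive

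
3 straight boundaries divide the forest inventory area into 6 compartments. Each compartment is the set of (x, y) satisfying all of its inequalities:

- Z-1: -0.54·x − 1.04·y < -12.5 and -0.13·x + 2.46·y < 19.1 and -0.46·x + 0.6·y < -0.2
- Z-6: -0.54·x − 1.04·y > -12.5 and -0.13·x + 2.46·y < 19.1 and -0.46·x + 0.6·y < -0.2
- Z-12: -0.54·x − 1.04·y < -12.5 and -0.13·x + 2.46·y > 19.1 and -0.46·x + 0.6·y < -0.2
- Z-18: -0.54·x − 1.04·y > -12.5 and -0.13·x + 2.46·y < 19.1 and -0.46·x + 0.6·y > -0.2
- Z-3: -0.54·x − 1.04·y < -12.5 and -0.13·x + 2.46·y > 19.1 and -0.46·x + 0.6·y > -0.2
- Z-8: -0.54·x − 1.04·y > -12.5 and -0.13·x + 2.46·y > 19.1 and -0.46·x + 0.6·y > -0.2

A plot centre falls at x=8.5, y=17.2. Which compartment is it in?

-0.54·8.5 − 1.04·17.2 = -22.478, which is < -12.5
-0.13·8.5 + 2.46·17.2 = 41.207, which is > 19.1
-0.46·8.5 + 0.6·17.2 = 6.410, which is > -0.2
This sign pattern matches Z-3.

Z-3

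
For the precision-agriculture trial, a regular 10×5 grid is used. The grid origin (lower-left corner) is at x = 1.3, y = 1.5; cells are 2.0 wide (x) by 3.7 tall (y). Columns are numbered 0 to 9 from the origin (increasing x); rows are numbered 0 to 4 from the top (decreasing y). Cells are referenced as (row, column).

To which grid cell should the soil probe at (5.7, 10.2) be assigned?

(2, 2)

Column index: ⌊(5.7 − 1.3) / 2.0⌋ = ⌊2.200⌋ = 2
Row offset from origin: ⌊(10.2 − 1.5) / 3.7⌋ = ⌊2.351⌋ = 2 → row 2 (counted from top)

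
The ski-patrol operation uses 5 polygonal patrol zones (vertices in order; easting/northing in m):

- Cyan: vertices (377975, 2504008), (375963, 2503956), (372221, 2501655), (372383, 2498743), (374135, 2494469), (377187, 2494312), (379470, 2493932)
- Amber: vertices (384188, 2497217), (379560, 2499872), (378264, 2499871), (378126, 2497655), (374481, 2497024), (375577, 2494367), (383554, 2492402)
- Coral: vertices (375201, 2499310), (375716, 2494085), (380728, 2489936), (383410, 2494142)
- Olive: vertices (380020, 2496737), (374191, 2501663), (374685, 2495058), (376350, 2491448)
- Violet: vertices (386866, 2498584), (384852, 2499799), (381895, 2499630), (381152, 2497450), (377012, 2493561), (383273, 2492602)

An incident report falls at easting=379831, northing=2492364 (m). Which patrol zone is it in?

Coral

Cast a ray rightward from (379831, 2492364). For each polygon, the edges (by vertex number in listed order) whose endpoints lie on opposite sides of northing = 2492364, where each meets that height, and whether that is right or left of the point:
Cyan: no edge straddles that height → 0 crossings.
Amber: no edge straddles that height → 0 crossings.
Coral: 2–3 at easting≈377795.0 (left), 3–4 at easting≈382276.2 (right) → 1 crossing.
Olive: 3–4 at easting≈375927.5 (left), 4–1 at easting≈376985.6 (left) → 0 crossings.
Violet: no edge straddles that height → 0 crossings.
Only Coral has an odd count, so the point is inside Coral.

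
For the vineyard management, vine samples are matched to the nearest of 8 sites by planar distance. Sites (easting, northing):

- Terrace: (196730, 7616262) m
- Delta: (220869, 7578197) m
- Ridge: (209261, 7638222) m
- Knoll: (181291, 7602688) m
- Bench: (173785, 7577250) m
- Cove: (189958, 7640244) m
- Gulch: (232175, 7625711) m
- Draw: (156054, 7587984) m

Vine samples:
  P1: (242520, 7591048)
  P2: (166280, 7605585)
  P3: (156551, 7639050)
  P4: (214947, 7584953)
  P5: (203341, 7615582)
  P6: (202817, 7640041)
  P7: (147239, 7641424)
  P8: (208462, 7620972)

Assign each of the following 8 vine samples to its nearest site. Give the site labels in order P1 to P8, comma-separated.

P1 → Delta (d²=633914002.00)
P2 → Knoll (d²=233722730.00)
P3 → Cove (d²=1117453285.00)
P4 → Delta (d²=80713620.00)
P5 → Terrace (d²=44167721.00)
P6 → Ridge (d²=44833897.00)
P7 → Cove (d²=1826305361.00)
P8 → Terrace (d²=159823924.00)

Delta, Knoll, Cove, Delta, Terrace, Ridge, Cove, Terrace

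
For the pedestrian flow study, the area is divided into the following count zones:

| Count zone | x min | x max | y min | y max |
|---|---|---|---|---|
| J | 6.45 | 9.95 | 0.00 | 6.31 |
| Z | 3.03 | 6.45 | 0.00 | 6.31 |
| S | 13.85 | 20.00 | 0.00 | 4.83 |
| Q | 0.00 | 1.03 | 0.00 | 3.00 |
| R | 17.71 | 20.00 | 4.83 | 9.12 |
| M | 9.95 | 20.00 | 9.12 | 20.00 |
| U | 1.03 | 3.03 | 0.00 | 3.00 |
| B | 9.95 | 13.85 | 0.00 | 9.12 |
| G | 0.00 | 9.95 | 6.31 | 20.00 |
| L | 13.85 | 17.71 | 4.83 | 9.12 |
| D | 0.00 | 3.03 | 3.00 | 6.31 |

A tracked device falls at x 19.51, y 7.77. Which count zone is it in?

R

The point has x = 19.51 and y = 7.77.
Only R satisfies 17.71 ≤ x ≤ 20.00 and 4.83 ≤ y ≤ 9.12.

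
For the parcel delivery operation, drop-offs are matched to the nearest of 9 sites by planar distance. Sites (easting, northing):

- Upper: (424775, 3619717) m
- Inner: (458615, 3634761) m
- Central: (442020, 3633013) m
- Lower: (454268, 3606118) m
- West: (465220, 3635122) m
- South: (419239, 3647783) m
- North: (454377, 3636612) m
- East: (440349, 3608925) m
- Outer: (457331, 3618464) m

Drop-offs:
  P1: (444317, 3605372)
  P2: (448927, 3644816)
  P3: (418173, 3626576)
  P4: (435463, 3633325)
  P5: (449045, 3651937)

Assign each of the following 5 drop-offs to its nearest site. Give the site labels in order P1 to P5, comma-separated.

East, North, Upper, Central, North

P1 → East (d²=28368833.00)
P2 → North (d²=97008116.00)
P3 → Upper (d²=90632285.00)
P4 → Central (d²=43091593.00)
P5 → North (d²=263285849.00)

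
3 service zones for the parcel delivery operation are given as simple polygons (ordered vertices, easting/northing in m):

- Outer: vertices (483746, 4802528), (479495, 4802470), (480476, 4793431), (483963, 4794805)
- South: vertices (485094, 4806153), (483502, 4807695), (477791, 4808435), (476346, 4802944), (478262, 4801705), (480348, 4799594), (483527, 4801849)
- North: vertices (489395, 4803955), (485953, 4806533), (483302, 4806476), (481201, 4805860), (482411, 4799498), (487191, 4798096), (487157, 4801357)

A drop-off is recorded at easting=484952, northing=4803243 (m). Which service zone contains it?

Cast a ray rightward from (484952, 4803243). For each polygon, the edges (by vertex number in listed order) whose endpoints lie on opposite sides of northing = 4803243, where each meets that height, and whether that is right or left of the point:
Outer: no edge straddles that height → 0 crossings.
South: 3–4 at easting≈476424.7 (left), 7–1 at easting≈484034.5 (left) → 0 crossings.
North: 4–5 at easting≈481698.7 (left), 7–1 at easting≈488781.7 (right) → 1 crossing.
Only North has an odd count, so the point is inside North.

North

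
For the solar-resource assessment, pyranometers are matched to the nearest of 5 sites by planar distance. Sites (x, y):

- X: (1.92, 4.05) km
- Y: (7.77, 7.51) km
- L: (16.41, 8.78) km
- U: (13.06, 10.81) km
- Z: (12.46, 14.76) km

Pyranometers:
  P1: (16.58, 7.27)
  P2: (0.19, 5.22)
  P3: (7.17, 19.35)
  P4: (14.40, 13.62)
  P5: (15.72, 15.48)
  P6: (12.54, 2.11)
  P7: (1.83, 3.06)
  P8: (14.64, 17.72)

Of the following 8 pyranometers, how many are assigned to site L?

1

P1 → L
P2 → X
P3 → Z
P4 → Z
P5 → Z
P6 → Y
P7 → X
P8 → Z
1 of the 8 goes to L.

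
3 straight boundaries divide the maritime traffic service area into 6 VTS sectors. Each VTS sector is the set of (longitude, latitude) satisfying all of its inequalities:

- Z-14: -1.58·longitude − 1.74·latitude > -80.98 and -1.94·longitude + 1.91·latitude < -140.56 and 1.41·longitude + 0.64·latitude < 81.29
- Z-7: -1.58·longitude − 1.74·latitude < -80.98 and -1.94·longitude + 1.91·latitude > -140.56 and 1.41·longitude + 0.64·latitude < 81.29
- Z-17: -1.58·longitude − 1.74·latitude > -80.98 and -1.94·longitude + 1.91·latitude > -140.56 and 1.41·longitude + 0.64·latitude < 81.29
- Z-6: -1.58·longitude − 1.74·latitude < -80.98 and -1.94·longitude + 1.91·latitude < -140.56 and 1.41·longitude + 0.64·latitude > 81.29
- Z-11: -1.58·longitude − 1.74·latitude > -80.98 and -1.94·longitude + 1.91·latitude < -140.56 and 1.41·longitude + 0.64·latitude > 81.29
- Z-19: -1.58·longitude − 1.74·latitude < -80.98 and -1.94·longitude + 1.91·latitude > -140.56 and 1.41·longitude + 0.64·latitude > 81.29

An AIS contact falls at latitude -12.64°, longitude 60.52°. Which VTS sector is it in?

-1.58·60.52 − 1.74·-12.64 = -73.628, which is > -80.98
-1.94·60.52 + 1.91·-12.64 = -141.551, which is < -140.56
1.41·60.52 + 0.64·-12.64 = 77.244, which is < 81.29
This sign pattern matches Z-14.

Z-14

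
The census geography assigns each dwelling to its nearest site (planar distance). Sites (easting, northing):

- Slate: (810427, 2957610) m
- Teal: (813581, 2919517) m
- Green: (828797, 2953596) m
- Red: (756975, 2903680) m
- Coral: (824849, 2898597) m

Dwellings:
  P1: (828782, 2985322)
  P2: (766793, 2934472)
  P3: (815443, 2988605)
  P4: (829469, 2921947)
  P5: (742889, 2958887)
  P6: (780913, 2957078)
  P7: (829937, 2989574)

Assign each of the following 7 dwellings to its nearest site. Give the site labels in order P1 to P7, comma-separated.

Green, Red, Slate, Teal, Red, Slate, Green

P1 → Green (d²=1006539301.00)
P2 → Red (d²=1044540388.00)
P3 → Slate (d²=985850281.00)
P4 → Teal (d²=258333444.00)
P5 → Red (d²=3246228245.00)
P6 → Slate (d²=871359220.00)
P7 → Green (d²=1295716084.00)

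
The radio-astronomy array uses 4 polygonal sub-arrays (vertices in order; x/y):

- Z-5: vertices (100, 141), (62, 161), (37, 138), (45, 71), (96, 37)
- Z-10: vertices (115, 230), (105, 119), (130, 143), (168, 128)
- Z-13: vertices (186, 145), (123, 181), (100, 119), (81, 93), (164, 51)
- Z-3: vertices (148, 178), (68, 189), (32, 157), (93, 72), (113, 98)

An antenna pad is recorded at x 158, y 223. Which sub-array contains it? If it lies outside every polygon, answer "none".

Cast a ray rightward from (158, 223). For each polygon, the edges (by vertex number in listed order) whose endpoints lie on opposite sides of y = 223, where each meets that height, and whether that is right or left of the point:
Z-5: no edge straddles that height → 0 crossings.
Z-10: 1–2 at x≈114.4 (left), 4–1 at x≈118.6 (left) → 0 crossings.
Z-13: no edge straddles that height → 0 crossings.
Z-3: no edge straddles that height → 0 crossings.
All counts are even, so the point lies outside every listed polygon.

none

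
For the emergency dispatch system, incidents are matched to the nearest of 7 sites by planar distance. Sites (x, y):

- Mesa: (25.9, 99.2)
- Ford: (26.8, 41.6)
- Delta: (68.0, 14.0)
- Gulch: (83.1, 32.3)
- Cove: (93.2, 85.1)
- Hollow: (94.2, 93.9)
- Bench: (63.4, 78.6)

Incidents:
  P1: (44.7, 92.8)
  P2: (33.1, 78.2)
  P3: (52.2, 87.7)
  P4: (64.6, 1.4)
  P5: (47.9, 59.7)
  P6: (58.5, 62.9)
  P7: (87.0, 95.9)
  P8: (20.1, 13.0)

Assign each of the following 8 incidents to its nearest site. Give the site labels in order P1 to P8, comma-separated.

P1 → Mesa (d²=394.40)
P2 → Mesa (d²=492.84)
P3 → Bench (d²=208.25)
P4 → Delta (d²=170.32)
P5 → Bench (d²=597.46)
P6 → Bench (d²=270.50)
P7 → Hollow (d²=55.84)
P8 → Ford (d²=862.85)

Mesa, Mesa, Bench, Delta, Bench, Bench, Hollow, Ford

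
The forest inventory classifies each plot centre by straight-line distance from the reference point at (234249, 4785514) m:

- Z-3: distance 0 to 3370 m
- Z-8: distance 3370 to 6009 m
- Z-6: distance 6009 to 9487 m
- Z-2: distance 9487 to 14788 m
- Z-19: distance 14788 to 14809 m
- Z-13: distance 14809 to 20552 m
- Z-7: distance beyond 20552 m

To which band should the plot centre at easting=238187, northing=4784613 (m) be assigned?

Distance = √((238187−234249)² + (4784613−4785514)²) = √(15507844.000 + 811801.000) = 4039.758 m.
3370 ≤ 4039.758 < 6009 → Z-8.

Z-8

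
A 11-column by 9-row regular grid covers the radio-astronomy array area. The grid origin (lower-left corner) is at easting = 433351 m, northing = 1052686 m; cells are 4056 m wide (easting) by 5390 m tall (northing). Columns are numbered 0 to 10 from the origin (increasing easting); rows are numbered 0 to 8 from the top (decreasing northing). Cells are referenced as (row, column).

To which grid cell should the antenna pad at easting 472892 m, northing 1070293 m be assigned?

(5, 9)

Column index: ⌊(472892 − 433351) / 4056⌋ = ⌊9.749⌋ = 9
Row offset from origin: ⌊(1070293 − 1052686) / 5390⌋ = ⌊3.267⌋ = 3 → row 5 (counted from top)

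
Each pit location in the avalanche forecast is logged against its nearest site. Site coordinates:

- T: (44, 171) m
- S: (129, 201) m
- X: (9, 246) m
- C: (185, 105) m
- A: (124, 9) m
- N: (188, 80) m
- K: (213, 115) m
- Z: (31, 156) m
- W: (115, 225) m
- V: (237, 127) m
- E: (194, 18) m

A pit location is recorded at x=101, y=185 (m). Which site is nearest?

S

Squared distances to each site:
T: 3445.000; S: 1040.000; X: 12185.000; C: 13456.000; A: 31505.000; N: 18594.000; K: 17444.000; Z: 5741.000; W: 1796.000; V: 21860.000; E: 36538.000.
Minimum at S.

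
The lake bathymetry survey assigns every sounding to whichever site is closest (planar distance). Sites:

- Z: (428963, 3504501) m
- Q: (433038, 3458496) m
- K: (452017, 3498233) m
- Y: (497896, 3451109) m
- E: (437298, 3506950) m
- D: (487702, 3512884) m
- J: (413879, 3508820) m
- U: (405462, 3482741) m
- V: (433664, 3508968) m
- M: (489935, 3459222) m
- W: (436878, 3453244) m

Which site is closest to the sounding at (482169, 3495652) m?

Squared distances to each site:
Z: 2909183237.000; Q: 3794423497.000; K: 915804665.000; Y: 2231417378.000; E: 2141051445.000; D: 327555913.000; J: 4836920324.000; U: 6050657770.000; V: 2530050881.000; M: 1387455656.000; W: 3849713145.000.
Minimum at D.

D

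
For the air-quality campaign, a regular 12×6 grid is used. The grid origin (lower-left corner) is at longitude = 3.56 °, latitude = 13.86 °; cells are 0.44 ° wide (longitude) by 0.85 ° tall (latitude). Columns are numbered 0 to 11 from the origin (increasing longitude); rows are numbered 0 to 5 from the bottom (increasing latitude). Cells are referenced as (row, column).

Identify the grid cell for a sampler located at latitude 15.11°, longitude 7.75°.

Column index: ⌊(7.75 − 3.56) / 0.44⌋ = ⌊9.523⌋ = 9
Row offset from origin: ⌊(15.11 − 13.86) / 0.85⌋ = ⌊1.471⌋ = 1 → row 1

(1, 9)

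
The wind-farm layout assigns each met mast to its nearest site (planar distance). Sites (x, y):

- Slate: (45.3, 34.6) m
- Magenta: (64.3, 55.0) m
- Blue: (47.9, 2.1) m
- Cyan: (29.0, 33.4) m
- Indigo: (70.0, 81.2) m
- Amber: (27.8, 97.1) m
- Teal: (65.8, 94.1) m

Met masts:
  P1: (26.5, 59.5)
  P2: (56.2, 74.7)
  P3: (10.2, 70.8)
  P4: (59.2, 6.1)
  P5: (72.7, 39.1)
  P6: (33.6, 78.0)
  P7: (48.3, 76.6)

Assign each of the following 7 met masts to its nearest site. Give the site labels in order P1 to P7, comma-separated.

Cyan, Indigo, Amber, Blue, Magenta, Amber, Indigo

P1 → Cyan (d²=687.46)
P2 → Indigo (d²=232.69)
P3 → Amber (d²=1001.45)
P4 → Blue (d²=143.69)
P5 → Magenta (d²=323.37)
P6 → Amber (d²=398.45)
P7 → Indigo (d²=492.05)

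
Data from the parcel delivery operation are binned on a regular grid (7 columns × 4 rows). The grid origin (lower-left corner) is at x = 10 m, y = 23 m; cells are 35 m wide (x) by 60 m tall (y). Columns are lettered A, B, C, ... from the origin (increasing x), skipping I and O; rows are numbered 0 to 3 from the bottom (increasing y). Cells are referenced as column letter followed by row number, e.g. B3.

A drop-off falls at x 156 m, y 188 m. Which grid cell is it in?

E2

Column index: ⌊(156 − 10) / 35⌋ = ⌊4.171⌋ = 4 → column E
Row offset from origin: ⌊(188 − 23) / 60⌋ = ⌊2.750⌋ = 2 → row 2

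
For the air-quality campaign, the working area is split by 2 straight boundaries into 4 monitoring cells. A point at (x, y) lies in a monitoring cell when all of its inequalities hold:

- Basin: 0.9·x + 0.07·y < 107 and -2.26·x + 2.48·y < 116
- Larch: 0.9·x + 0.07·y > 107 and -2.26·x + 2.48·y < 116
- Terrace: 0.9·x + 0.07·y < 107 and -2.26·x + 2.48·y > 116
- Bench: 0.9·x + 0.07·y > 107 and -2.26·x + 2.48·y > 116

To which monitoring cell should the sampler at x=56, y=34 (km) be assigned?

0.9·56 + 0.07·34 = 52.780, which is < 107
-2.26·56 + 2.48·34 = -42.240, which is < 116
This sign pattern matches Basin.

Basin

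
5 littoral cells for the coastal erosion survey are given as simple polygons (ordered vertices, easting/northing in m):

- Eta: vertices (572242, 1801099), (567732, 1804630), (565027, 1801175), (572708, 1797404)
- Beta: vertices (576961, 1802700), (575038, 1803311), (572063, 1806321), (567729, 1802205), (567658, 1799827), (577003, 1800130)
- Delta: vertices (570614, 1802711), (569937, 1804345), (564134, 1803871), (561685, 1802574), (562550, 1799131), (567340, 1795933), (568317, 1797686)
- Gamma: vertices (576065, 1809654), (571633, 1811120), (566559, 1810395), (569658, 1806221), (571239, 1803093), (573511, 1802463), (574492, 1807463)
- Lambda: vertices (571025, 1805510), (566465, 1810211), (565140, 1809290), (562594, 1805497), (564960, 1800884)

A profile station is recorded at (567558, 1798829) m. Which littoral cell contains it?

Cast a ray rightward from (567558, 1798829). For each polygon, the edges (by vertex number in listed order) whose endpoints lie on opposite sides of northing = 1798829, where each meets that height, and whether that is right or left of the point:
Eta: 3–4 at easting≈569805.5 (right), 4–1 at easting≈572528.3 (right) → 2 crossings.
Beta: no edge straddles that height → 0 crossings.
Delta: 5–6 at easting≈563002.3 (left), 7–1 at easting≈568839.5 (right) → 1 crossing.
Gamma: no edge straddles that height → 0 crossings.
Lambda: no edge straddles that height → 0 crossings.
Only Delta has an odd count, so the point is inside Delta.

Delta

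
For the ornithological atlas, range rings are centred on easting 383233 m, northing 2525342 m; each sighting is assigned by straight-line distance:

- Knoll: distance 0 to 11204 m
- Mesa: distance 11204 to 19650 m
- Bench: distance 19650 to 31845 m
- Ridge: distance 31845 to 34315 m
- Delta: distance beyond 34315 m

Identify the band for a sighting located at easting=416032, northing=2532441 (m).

Distance = √((416032−383233)² + (2532441−2525342)²) = √(1075774401.000 + 50395801.000) = 33558.459 m.
31845 ≤ 33558.459 < 34315 → Ridge.

Ridge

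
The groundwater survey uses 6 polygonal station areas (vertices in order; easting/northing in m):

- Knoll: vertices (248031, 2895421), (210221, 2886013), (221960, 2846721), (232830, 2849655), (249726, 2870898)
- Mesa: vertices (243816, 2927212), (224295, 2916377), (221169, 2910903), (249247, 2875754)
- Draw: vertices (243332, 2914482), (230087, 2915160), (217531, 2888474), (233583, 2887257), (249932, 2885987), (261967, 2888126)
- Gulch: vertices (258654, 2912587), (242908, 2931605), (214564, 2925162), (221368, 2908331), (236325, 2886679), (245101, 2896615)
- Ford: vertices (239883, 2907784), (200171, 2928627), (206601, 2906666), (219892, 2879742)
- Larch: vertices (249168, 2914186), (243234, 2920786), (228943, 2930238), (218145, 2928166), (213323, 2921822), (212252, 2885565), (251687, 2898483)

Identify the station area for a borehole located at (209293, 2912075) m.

Ford

Cast a ray rightward from (209293, 2912075). For each polygon, the edges (by vertex number in listed order) whose endpoints lie on opposite sides of northing = 2912075, where each meets that height, and whether that is right or left of the point:
Knoll: no edge straddles that height → 0 crossings.
Mesa: 2–3 at easting≈221838.3 (right), 4–1 at easting≈245413.6 (right) → 2 crossings.
Draw: 2–3 at easting≈228635.5 (right), 6–1 at easting≈245033.9 (right) → 2 crossings.
Gulch: 3–4 at easting≈219854.5 (right), 6–1 at easting≈258219.5 (right) → 2 crossings.
Ford: 1–2 at easting≈231707.4 (right), 2–3 at easting≈205017.3 (left) → 1 crossing.
Larch: 5–6 at easting≈213035.1 (right), 7–1 at easting≈249506.6 (right) → 2 crossings.
Only Ford has an odd count, so the point is inside Ford.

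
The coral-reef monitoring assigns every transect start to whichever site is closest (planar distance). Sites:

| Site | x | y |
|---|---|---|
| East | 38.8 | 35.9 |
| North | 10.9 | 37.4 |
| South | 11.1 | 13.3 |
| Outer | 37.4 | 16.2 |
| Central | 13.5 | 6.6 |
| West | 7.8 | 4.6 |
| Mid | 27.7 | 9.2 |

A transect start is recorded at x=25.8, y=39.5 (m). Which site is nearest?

East

Squared distances to each site:
East: 181.960; North: 226.420; South: 902.530; Outer: 677.450; Central: 1233.700; West: 1542.010; Mid: 921.700.
Minimum at East.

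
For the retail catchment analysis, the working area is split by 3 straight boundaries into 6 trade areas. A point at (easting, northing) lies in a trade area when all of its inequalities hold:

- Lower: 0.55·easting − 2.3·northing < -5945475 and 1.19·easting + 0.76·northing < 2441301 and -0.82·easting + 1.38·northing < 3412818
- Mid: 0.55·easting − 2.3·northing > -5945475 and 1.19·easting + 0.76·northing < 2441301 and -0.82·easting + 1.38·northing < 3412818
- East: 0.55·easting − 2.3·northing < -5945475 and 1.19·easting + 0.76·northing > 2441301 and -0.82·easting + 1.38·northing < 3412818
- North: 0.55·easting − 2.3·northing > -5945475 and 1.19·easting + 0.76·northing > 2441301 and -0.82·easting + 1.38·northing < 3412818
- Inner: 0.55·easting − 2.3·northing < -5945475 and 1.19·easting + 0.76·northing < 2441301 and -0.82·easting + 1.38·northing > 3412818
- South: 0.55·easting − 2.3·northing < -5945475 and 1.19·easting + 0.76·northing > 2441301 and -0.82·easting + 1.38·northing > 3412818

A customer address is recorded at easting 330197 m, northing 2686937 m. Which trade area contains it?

Inner

0.55·330197 − 2.3·2686937 = -5998346.750, which is < -5945475
1.19·330197 + 0.76·2686937 = 2435006.550, which is < 2441301
-0.82·330197 + 1.38·2686937 = 3437211.520, which is > 3412818
This sign pattern matches Inner.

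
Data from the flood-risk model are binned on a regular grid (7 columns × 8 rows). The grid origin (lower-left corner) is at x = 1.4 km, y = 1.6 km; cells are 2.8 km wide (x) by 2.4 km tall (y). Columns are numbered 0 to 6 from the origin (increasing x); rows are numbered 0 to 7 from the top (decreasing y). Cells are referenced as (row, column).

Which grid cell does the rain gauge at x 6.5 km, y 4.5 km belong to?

Column index: ⌊(6.5 − 1.4) / 2.8⌋ = ⌊1.821⌋ = 1
Row offset from origin: ⌊(4.5 − 1.6) / 2.4⌋ = ⌊1.208⌋ = 1 → row 6 (counted from top)

(6, 1)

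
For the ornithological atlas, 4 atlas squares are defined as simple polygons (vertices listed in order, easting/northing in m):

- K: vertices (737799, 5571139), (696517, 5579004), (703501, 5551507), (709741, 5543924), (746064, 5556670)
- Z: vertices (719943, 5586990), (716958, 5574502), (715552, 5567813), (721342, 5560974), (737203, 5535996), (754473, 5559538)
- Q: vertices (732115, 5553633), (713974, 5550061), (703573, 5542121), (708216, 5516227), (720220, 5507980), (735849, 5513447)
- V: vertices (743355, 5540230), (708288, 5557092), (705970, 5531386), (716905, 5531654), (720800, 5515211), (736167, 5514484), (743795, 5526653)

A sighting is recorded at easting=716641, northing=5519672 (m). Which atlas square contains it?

Cast a ray rightward from (716641, 5519672). For each polygon, the edges (by vertex number in listed order) whose endpoints lie on opposite sides of northing = 5519672, where each meets that height, and whether that is right or left of the point:
K: no edge straddles that height → 0 crossings.
Z: no edge straddles that height → 0 crossings.
Q: 3–4 at easting≈707598.3 (left), 6–1 at easting≈735270.6 (right) → 1 crossing.
V: 4–5 at easting≈719743.3 (right), 6–7 at easting≈739419.0 (right) → 2 crossings.
Only Q has an odd count, so the point is inside Q.

Q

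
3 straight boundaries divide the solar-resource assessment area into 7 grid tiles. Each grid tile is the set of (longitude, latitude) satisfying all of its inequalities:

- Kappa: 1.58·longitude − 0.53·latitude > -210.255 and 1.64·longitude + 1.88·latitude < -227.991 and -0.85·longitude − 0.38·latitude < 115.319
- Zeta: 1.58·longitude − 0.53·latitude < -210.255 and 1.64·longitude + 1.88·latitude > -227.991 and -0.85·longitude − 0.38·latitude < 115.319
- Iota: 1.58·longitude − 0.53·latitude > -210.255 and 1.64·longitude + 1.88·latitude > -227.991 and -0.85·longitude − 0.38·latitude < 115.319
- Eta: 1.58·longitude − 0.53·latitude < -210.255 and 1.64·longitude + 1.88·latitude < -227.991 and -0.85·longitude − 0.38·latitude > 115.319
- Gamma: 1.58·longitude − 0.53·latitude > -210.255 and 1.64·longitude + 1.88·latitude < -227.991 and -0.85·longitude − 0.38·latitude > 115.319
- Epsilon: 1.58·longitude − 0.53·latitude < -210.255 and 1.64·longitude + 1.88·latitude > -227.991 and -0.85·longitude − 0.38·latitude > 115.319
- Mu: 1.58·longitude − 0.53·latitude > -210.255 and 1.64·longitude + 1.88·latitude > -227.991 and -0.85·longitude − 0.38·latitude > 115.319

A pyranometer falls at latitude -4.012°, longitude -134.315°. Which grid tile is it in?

1.58·-134.315 − 0.53·-4.012 = -210.091, which is > -210.255
1.64·-134.315 + 1.88·-4.012 = -227.819, which is > -227.991
-0.85·-134.315 − 0.38·-4.012 = 115.692, which is > 115.319
This sign pattern matches Mu.

Mu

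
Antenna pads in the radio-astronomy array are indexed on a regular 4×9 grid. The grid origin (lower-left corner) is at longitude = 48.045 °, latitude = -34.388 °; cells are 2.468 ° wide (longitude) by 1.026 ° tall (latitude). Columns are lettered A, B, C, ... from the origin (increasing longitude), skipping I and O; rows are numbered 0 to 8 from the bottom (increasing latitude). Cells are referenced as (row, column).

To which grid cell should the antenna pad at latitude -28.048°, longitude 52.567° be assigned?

Column index: ⌊(52.567 − 48.045) / 2.468⌋ = ⌊1.832⌋ = 1 → column B
Row offset from origin: ⌊(-28.048 − -34.388) / 1.026⌋ = ⌊6.179⌋ = 6 → row 6

(6, B)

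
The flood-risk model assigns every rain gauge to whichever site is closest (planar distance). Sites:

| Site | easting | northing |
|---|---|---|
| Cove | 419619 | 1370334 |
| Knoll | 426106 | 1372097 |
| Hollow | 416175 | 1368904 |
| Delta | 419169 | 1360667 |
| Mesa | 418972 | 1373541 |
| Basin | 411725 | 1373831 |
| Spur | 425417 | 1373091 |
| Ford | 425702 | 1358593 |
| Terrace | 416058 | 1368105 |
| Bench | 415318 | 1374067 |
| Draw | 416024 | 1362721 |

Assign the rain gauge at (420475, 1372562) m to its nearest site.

Mesa

Squared distances to each site:
Cove: 5696720.000; Knoll: 31924386.000; Hollow: 31870964.000; Delta: 143196661.000; Mesa: 3217450.000; Basin: 78172861.000; Spur: 24703205.000; Ford: 222454490.000; Terrace: 39374738.000; Bench: 28859674.000; Draw: 116656682.000.
Minimum at Mesa.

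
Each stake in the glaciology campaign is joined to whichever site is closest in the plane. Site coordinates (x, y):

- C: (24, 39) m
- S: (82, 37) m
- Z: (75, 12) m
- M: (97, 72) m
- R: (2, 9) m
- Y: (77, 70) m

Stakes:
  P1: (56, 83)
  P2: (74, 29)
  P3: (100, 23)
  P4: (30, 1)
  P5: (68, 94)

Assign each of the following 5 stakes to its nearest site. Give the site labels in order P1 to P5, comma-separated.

P1 → Y (d²=610.00)
P2 → S (d²=128.00)
P3 → S (d²=520.00)
P4 → R (d²=848.00)
P5 → Y (d²=657.00)

Y, S, S, R, Y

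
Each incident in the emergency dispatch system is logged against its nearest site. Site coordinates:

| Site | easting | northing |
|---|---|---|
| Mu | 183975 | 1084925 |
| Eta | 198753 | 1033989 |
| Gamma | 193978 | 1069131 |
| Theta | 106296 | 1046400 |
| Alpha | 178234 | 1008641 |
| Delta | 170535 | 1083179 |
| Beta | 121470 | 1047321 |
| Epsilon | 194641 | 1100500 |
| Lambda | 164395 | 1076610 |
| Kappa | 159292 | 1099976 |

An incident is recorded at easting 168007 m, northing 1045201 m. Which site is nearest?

Lambda

Squared distances to each site:
Mu: 1832973200.000; Eta: 1071025460.000; Gamma: 1247137741.000; Theta: 3809685122.000; Alpha: 1441225129.000; Delta: 1448719268.000; Beta: 2170186769.000; Epsilon: 3767349357.000; Lambda: 999571825.000; Kappa: 3076251850.000.
Minimum at Lambda.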